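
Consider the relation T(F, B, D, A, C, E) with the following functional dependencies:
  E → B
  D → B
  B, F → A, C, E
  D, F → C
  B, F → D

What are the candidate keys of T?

{B, F}, {D, F}, {E, F}

Attributes never on any right-hand side: {F} — every candidate key must contain it.
{B, F}⁺ = {A, B, C, D, E, F} — all of the relation — so {B, F} is a candidate key.
{D, F}⁺ = {A, B, C, D, E, F} — all of the relation — so {D, F} is a candidate key.
{E, F}⁺ = {A, B, C, D, E, F} — all of the relation — so {E, F} is a candidate key.
These are minimal and exhaustive — every other superkey contains one of them.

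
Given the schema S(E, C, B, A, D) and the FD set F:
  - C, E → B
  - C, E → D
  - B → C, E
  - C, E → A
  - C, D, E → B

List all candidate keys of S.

{B}, {C, E}

Closure of {B} is {A, B, C, D, E}, the whole schema; {B} is a candidate key.
Closure of {C, E} is {A, B, C, D, E}, the whole schema; {C, E} is a candidate key.
These are minimal and exhaustive — every other superkey contains one of them.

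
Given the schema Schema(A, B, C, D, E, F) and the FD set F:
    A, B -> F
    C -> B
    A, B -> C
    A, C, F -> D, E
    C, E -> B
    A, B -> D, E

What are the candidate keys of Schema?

Attributes never on any right-hand side: {A} — every candidate key must contain it.
{A, B}⁺ = {A, B, C, D, E, F} — all of the relation — so {A, B} is a candidate key.
{A, C}⁺ = {A, B, C, D, E, F} — all of the relation — so {A, C} is a candidate key.
No proper subset of any of these is a key, and no other minimal superkey exists.

{A, B}, {A, C}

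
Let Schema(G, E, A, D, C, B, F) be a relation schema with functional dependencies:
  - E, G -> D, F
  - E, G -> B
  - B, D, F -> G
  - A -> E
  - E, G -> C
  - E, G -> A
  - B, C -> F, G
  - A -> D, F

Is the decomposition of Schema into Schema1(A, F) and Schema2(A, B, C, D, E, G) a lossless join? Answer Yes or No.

Yes

Schema1 ∩ Schema2 = {A}; its closure under F is {A, D, E, F}.
Schema1 is contained in that closure, so Schema1 ∩ Schema2 -> Schema1 holds and the join is lossless.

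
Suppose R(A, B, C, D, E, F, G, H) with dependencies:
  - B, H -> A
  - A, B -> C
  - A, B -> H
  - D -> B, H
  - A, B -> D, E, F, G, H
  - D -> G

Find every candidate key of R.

{A, B}, {B, H}, {D}

{D} is a candidate key since {D}⁺ = {A, B, C, D, E, F, G, H} covers every attribute.
{A, B} is a candidate key since {A, B}⁺ = {A, B, C, D, E, F, G, H} covers every attribute.
{B, H} is a candidate key since {B, H}⁺ = {A, B, C, D, E, F, G, H} covers every attribute.
No proper subset of any of these is a key, and no other minimal superkey exists.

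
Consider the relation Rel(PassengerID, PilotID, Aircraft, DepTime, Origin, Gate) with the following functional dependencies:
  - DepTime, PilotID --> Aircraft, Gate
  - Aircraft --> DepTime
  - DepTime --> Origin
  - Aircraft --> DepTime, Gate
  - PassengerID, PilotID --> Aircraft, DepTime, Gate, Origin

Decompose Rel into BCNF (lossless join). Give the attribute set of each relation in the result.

Candidate key of the original relation: {PassengerID, PilotID}.
In {Aircraft, DepTime, Gate, Origin, PassengerID, PilotID}, {DepTime, PilotID} is not a superkey ({DepTime, PilotID}⁺ restricted to this set is {Aircraft, DepTime, Gate, Origin, PilotID}), so split on DepTime, PilotID --> Aircraft, Gate, Origin into {Aircraft, DepTime, Gate, Origin, PilotID} and {DepTime, PassengerID, PilotID}.
In {Aircraft, DepTime, Gate, Origin, PilotID}, {Aircraft} is not a superkey ({Aircraft}⁺ restricted to this set is {Aircraft, DepTime, Gate, Origin}), so split on Aircraft --> DepTime, Gate, Origin into {Aircraft, DepTime, Gate, Origin} and {Aircraft, PilotID}.
In {Aircraft, DepTime, Gate, Origin}, {DepTime} is not a superkey ({DepTime}⁺ restricted to this set is {DepTime, Origin}), so split on DepTime --> Origin into {DepTime, Origin} and {Aircraft, DepTime, Gate}.
{DepTime, Origin} is in BCNF.
{Aircraft, DepTime, Gate} is in BCNF.
{Aircraft, PilotID} is in BCNF.
{DepTime, PassengerID, PilotID} is in BCNF.

{Aircraft, DepTime, Gate}; {Aircraft, PilotID}; {DepTime, Origin}; {DepTime, PassengerID, PilotID}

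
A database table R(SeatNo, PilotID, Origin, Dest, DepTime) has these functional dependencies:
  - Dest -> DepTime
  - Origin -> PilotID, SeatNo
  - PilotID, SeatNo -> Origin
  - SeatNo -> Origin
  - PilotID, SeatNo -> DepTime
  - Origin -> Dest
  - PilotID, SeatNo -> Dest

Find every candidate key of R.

Closure of {Origin} is {DepTime, Dest, Origin, PilotID, SeatNo}, the whole schema; {Origin} is a candidate key.
Closure of {SeatNo} is {DepTime, Dest, Origin, PilotID, SeatNo}, the whole schema; {SeatNo} is a candidate key.
These are minimal and exhaustive — every other superkey contains one of them.

{Origin}, {SeatNo}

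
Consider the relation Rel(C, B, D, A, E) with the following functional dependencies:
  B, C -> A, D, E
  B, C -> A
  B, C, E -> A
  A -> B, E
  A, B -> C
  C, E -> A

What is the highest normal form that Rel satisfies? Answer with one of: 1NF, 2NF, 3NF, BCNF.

BCNF

Candidate keys: {A}, {B, C}, {C, E}. Prime attributes: {A, B, C, E}.
The left-hand side of every FD is a superkey, so BCNF is satisfied.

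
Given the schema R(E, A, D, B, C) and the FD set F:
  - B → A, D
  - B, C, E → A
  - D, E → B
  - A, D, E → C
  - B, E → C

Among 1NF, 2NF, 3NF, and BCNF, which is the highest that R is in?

1NF

Candidate keys: {B, E}, {D, E}. Prime attributes: {B, D, E}.
B → A, D: {B}⁺ = {A, B, D}, which is not all of the attributes, so the left side is not a superkey — BCNF is violated.
B → A, D determines the non-prime attribute {A} from a non-superkey — 3NF is violated.
{B} is a proper subset of the key {B, E}, and {B}⁺ contains the non-prime attribute {A} — a partial dependency, so 2NF is violated.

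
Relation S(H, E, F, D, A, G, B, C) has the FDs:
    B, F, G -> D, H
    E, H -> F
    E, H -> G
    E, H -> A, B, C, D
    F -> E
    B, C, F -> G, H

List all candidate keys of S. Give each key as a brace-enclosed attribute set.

{B, C, F}, {B, F, G}, {E, H}, {F, H}

{E, H}⁺ = {A, B, C, D, E, F, G, H}, which is every attribute, so {E, H} is a candidate key.
{F, H}⁺ = {A, B, C, D, E, F, G, H}, which is every attribute, so {F, H} is a candidate key.
{B, C, F}⁺ = {A, B, C, D, E, F, G, H}, which is every attribute, so {B, C, F} is a candidate key.
{B, F, G}⁺ = {A, B, C, D, E, F, G, H}, which is every attribute, so {B, F, G} is a candidate key.
These are minimal and exhaustive — every other superkey contains one of them.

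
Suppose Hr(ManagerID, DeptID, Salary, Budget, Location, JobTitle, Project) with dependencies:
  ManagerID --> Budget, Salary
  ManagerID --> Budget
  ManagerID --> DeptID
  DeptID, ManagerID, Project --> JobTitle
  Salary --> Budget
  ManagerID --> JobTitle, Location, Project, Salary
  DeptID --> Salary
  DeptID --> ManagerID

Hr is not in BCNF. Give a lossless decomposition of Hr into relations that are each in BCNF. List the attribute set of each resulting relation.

Candidate keys of the original relation: {DeptID}, {ManagerID}.
In {Budget, DeptID, JobTitle, Location, ManagerID, Project, Salary}, {Salary} is not a superkey ({Salary}⁺ restricted to this set is {Budget, Salary}), so split on Salary --> Budget into {Budget, Salary} and {DeptID, JobTitle, Location, ManagerID, Project, Salary}.
{Budget, Salary} is in BCNF.
{DeptID, JobTitle, Location, ManagerID, Project, Salary} is in BCNF.

{Budget, Salary}; {DeptID, JobTitle, Location, ManagerID, Project, Salary}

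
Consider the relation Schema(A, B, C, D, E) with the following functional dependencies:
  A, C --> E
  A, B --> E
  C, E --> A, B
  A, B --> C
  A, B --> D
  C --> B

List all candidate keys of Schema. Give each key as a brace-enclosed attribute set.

{A, B}, {A, C}, {C, E}

{A, B}⁺ = {A, B, C, D, E}, which is every attribute, so {A, B} is a candidate key.
{A, C}⁺ = {A, B, C, D, E}, which is every attribute, so {A, C} is a candidate key.
{C, E}⁺ = {A, B, C, D, E}, which is every attribute, so {C, E} is a candidate key.
No proper subset of any of these is a key, and no other minimal superkey exists.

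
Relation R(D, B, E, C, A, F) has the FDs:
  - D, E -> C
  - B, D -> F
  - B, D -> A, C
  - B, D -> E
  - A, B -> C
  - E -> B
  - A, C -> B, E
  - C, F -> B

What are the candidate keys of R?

{A, C, D}, {B, D}, {C, D, F}, {D, E}

{D} never appears on the right of any FD, so every key must include it.
{B, D} is a candidate key since {B, D}⁺ = {A, B, C, D, E, F} covers every attribute.
{D, E} is a candidate key since {D, E}⁺ = {A, B, C, D, E, F} covers every attribute.
{A, C, D} is a candidate key since {A, C, D}⁺ = {A, B, C, D, E, F} covers every attribute.
{C, D, F} is a candidate key since {C, D, F}⁺ = {A, B, C, D, E, F} covers every attribute.
No proper subset of any of these is a key, and no other minimal superkey exists.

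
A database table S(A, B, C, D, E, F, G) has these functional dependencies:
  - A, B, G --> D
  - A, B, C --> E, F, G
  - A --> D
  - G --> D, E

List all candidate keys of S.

{A, B, C}

Attributes never on any right-hand side: {A, B, C} — every candidate key must contain all of them.
Closure of {A, B, C} is {A, B, C, D, E, F, G}, the whole schema; {A, B, C} is a candidate key.
Every other attribute set either contains this one or has a smaller closure.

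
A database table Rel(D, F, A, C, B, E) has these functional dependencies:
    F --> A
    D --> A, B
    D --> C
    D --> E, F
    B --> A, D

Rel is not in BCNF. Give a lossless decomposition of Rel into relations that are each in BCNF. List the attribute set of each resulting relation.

{A, F}; {B, C, D, E, F}

Candidate keys of the original relation: {B}, {D}.
Within {A, B, C, D, E, F}: {F}⁺ ∩ {A, B, C, D, E, F} = {A, F}, not the whole set, so F --> A violates BCNF; decompose into {A, F} and {B, C, D, E, F}.
{A, F} has no BCNF violation.
{B, C, D, E, F} has no BCNF violation.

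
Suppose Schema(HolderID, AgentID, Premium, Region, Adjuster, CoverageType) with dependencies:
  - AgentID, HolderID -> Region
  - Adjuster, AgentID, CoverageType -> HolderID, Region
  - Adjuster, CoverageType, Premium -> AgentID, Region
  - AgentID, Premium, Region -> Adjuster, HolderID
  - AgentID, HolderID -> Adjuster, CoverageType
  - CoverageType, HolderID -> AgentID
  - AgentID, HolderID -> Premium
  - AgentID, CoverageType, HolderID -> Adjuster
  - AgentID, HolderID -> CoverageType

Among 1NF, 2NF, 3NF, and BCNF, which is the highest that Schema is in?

BCNF

Candidate keys: {Adjuster, AgentID, CoverageType}, {Adjuster, CoverageType, Premium}, {AgentID, HolderID}, {AgentID, Premium, Region}, {CoverageType, HolderID}. Prime attributes: {Adjuster, AgentID, CoverageType, HolderID, Premium, Region}.
Each dependency's left side is a superkey — BCNF holds.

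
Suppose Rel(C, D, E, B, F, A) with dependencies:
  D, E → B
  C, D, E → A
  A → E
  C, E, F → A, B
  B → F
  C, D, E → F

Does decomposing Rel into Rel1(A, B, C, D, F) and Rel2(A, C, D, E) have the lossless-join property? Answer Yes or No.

Rel1 ∩ Rel2 = {A, C, D}; its closure under F is {A, B, C, D, E, F}.
Since Rel1 ⊆ {A, B, C, D, E, F}, the intersection is a superkey of Rel1; the decomposition is lossless.

Yes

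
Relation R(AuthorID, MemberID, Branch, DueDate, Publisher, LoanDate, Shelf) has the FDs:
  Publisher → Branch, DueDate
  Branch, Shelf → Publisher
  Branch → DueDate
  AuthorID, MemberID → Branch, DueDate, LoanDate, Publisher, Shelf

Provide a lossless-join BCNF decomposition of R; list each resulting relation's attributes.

{AuthorID, LoanDate, MemberID, Publisher, Shelf}; {Branch, DueDate}; {Branch, Publisher}

Candidate key of the original relation: {AuthorID, MemberID}.
{AuthorID, Branch, DueDate, LoanDate, MemberID, Publisher, Shelf}: {Publisher} determines {Branch, DueDate, Publisher} here but is not a superkey — split on Publisher → Branch, DueDate, giving {Branch, DueDate, Publisher} and {AuthorID, LoanDate, MemberID, Publisher, Shelf}.
{Branch, DueDate, Publisher}: {Branch} determines {Branch, DueDate} here but is not a superkey — split on Branch → DueDate, giving {Branch, DueDate} and {Branch, Publisher}.
{Branch, DueDate} has no BCNF violation.
{Branch, Publisher} has no BCNF violation.
{AuthorID, LoanDate, MemberID, Publisher, Shelf} has no BCNF violation.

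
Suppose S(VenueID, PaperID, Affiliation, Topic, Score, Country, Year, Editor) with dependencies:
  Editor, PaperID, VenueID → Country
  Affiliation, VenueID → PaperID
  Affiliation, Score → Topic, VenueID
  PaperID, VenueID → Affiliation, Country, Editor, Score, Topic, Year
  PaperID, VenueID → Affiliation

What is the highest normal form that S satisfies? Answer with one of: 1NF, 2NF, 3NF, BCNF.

BCNF

Candidate keys: {Affiliation, Score}, {Affiliation, VenueID}, {PaperID, VenueID}. Prime attributes: {Affiliation, PaperID, Score, VenueID}.
The left-hand side of every FD is a superkey, so BCNF is satisfied.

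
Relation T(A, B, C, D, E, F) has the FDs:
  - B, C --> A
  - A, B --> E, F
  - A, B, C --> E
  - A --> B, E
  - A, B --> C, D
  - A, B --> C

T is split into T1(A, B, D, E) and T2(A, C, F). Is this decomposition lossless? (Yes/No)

Yes

T1 ∩ T2 = {A}; its closure under F is {A, B, C, D, E, F}.
T1 is contained in that closure, so T1 ∩ T2 --> T1 holds and the join is lossless.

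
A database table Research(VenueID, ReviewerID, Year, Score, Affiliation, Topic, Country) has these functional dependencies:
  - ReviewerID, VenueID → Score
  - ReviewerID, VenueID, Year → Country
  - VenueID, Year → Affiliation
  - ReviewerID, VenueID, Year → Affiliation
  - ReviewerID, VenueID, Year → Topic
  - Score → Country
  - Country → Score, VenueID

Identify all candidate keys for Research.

{Country, ReviewerID, Year}, {ReviewerID, Score, Year}, {ReviewerID, VenueID, Year}

No FD produces {ReviewerID, Year}, so they must be in every candidate key.
{Country, ReviewerID, Year} is a candidate key since {Country, ReviewerID, Year}⁺ = {Affiliation, Country, ReviewerID, Score, Topic, VenueID, Year} covers every attribute.
{ReviewerID, Score, Year} is a candidate key since {ReviewerID, Score, Year}⁺ = {Affiliation, Country, ReviewerID, Score, Topic, VenueID, Year} covers every attribute.
{ReviewerID, VenueID, Year} is a candidate key since {ReviewerID, VenueID, Year}⁺ = {Affiliation, Country, ReviewerID, Score, Topic, VenueID, Year} covers every attribute.
No proper subset of any of these is a key, and no other minimal superkey exists.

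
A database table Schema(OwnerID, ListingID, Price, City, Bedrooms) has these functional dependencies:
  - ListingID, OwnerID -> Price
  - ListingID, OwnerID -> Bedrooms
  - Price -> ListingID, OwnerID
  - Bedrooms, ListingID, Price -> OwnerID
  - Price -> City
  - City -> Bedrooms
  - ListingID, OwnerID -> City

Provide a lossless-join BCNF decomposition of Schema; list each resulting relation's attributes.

Candidate keys of the original relation: {ListingID, OwnerID}, {Price}.
In {Bedrooms, City, ListingID, OwnerID, Price}, {City} is not a superkey ({City}⁺ restricted to this set is {Bedrooms, City}), so split on City -> Bedrooms into {Bedrooms, City} and {City, ListingID, OwnerID, Price}.
{Bedrooms, City} has no BCNF violation.
{City, ListingID, OwnerID, Price} has no BCNF violation.

{Bedrooms, City}; {City, ListingID, OwnerID, Price}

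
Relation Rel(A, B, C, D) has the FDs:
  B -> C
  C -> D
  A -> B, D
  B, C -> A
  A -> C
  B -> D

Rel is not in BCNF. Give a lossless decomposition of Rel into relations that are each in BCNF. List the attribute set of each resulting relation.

{A, B, C}; {C, D}

Candidate keys of the original relation: {A}, {B}.
{A, B, C, D}: {C} determines {C, D} here but is not a superkey — split on C -> D, giving {C, D} and {A, B, C}.
{C, D}: every determinant is a superkey — BCNF.
{A, B, C}: every determinant is a superkey — BCNF.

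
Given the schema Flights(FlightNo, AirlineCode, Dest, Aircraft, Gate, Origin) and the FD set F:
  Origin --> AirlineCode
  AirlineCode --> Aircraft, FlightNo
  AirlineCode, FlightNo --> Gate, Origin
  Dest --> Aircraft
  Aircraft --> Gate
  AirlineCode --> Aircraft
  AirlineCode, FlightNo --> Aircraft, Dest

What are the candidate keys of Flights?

Closure of {AirlineCode} is {Aircraft, AirlineCode, Dest, FlightNo, Gate, Origin}, the whole schema; {AirlineCode} is a candidate key.
Closure of {Origin} is {Aircraft, AirlineCode, Dest, FlightNo, Gate, Origin}, the whole schema; {Origin} is a candidate key.
No proper subset of any of these is a key, and no other minimal superkey exists.

{AirlineCode}, {Origin}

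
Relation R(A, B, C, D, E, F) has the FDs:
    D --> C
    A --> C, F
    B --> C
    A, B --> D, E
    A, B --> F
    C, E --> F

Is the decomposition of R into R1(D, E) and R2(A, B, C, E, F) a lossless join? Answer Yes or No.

No

The shared attributes are {E} and {E}⁺ = {E}.
Neither R1 nor R2 is contained in that closure, so the decomposition is lossy.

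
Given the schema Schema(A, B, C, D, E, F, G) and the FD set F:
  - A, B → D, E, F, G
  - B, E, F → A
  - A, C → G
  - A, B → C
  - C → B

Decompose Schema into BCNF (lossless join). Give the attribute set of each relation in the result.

{A, C, D, E, F, G}; {B, C}

Candidate keys of the original relation: {A, B}, {A, C}, {B, E, F}, {C, E, F}.
{A, B, C, D, E, F, G}: {C} determines {B, C} here but is not a superkey — split on C → B, giving {B, C} and {A, C, D, E, F, G}.
{B, C} has no BCNF violation.
{A, C, D, E, F, G} has no BCNF violation.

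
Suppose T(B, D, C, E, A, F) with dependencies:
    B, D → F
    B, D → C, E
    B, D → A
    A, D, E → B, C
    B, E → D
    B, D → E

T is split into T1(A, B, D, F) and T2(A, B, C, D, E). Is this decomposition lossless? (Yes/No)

The shared attributes are {A, B, D} and {A, B, D}⁺ = {A, B, C, D, E, F}.
This includes all of T1, so the common attributes are a superkey of T1 — the join is lossless.

Yes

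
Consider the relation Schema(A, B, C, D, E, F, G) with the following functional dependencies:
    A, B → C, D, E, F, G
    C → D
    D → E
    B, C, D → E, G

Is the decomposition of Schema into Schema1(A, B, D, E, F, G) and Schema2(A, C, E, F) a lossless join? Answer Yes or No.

No

The shared attributes are {A, E, F} and {A, E, F}⁺ = {A, E, F}.
Schema1 ⊄ {A, E, F} and Schema2 ⊄ {A, E, F}, so the split is lossy.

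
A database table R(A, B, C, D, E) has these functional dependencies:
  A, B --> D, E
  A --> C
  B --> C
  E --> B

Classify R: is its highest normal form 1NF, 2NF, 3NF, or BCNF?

Candidate keys: {A, B}, {A, E}. Prime attributes: {A, B, E}.
A --> C breaks BCNF: {A}⁺ = {A, C}, so {A} is not a superkey.
A --> C has non-prime {C} on the right and a non-superkey on the left, so 3NF fails.
{A} is a proper subset of the key {A, B}, and {A}⁺ contains the non-prime attribute {C} — a partial dependency, so 2NF is violated.

1NF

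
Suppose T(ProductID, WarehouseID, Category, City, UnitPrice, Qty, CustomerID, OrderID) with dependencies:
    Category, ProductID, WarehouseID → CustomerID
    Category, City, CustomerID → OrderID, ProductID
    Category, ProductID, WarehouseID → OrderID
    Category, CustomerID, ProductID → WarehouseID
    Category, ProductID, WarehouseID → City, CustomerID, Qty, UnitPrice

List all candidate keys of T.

{Category, City, CustomerID}, {Category, CustomerID, ProductID}, {Category, ProductID, WarehouseID}

{Category} never appears on the right of any FD, so every key must include it.
{Category, City, CustomerID} is a candidate key since {Category, City, CustomerID}⁺ = {Category, City, CustomerID, OrderID, ProductID, Qty, UnitPrice, WarehouseID} covers every attribute.
{Category, CustomerID, ProductID} is a candidate key since {Category, CustomerID, ProductID}⁺ = {Category, City, CustomerID, OrderID, ProductID, Qty, UnitPrice, WarehouseID} covers every attribute.
{Category, ProductID, WarehouseID} is a candidate key since {Category, ProductID, WarehouseID}⁺ = {Category, City, CustomerID, OrderID, ProductID, Qty, UnitPrice, WarehouseID} covers every attribute.
These are minimal and exhaustive — every other superkey contains one of them.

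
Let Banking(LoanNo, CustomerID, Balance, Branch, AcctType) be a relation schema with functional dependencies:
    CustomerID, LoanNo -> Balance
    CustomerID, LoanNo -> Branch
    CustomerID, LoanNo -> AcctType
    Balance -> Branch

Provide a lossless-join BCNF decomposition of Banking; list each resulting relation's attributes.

{AcctType, Balance, CustomerID, LoanNo}; {Balance, Branch}

Candidate key of the original relation: {CustomerID, LoanNo}.
{AcctType, Balance, Branch, CustomerID, LoanNo}: {Balance} determines {Balance, Branch} here but is not a superkey — split on Balance -> Branch, giving {Balance, Branch} and {AcctType, Balance, CustomerID, LoanNo}.
{Balance, Branch}: every determinant is a superkey — BCNF.
{AcctType, Balance, CustomerID, LoanNo}: every determinant is a superkey — BCNF.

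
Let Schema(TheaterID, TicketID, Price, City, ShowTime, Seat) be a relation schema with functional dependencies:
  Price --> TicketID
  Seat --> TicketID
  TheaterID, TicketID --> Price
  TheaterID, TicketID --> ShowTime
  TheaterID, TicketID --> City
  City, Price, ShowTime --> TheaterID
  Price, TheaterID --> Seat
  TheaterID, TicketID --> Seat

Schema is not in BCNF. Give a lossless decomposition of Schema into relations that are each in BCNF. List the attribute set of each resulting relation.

{City, Price, Seat, ShowTime, TheaterID}; {Price, TicketID}

Candidate keys of the original relation: {City, Price, ShowTime}, {Price, TheaterID}, {Seat, TheaterID}, {TheaterID, TicketID}.
Within {City, Price, Seat, ShowTime, TheaterID, TicketID}: {Price}⁺ ∩ {City, Price, Seat, ShowTime, TheaterID, TicketID} = {Price, TicketID}, not the whole set, so Price --> TicketID violates BCNF; decompose into {Price, TicketID} and {City, Price, Seat, ShowTime, TheaterID}.
{Price, TicketID} has no BCNF violation.
{City, Price, Seat, ShowTime, TheaterID} has no BCNF violation.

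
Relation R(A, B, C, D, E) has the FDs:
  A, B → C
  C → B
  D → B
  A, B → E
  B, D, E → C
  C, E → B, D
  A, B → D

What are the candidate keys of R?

{A, B}, {A, C}, {A, D}

No FD produces {A}, so it must be in every candidate key.
{A, B} is a candidate key since {A, B}⁺ = {A, B, C, D, E} covers every attribute.
{A, C} is a candidate key since {A, C}⁺ = {A, B, C, D, E} covers every attribute.
{A, D} is a candidate key since {A, D}⁺ = {A, B, C, D, E} covers every attribute.
Any other superkey properly contains one of these, so there are no further candidate keys.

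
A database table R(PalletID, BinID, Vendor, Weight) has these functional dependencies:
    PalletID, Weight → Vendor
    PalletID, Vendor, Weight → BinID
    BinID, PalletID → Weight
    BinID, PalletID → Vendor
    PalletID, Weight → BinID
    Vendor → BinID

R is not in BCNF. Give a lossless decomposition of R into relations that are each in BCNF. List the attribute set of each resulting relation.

Candidate keys of the original relation: {BinID, PalletID}, {PalletID, Vendor}, {PalletID, Weight}.
{BinID, PalletID, Vendor, Weight}: {Vendor} determines {BinID, Vendor} here but is not a superkey — split on Vendor → BinID, giving {BinID, Vendor} and {PalletID, Vendor, Weight}.
{BinID, Vendor} is in BCNF.
{PalletID, Vendor, Weight} is in BCNF.

{BinID, Vendor}; {PalletID, Vendor, Weight}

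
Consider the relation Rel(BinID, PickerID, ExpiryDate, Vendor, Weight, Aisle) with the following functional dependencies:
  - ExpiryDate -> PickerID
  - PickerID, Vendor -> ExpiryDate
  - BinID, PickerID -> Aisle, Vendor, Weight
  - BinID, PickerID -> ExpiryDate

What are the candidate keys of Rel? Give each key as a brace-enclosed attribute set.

{BinID, ExpiryDate}, {BinID, PickerID}

No FD produces {BinID}, so it must be in every candidate key.
{BinID, ExpiryDate}⁺ = {Aisle, BinID, ExpiryDate, PickerID, Vendor, Weight} — all of the relation — so {BinID, ExpiryDate} is a candidate key.
{BinID, PickerID}⁺ = {Aisle, BinID, ExpiryDate, PickerID, Vendor, Weight} — all of the relation — so {BinID, PickerID} is a candidate key.
No proper subset of any of these is a key, and no other minimal superkey exists.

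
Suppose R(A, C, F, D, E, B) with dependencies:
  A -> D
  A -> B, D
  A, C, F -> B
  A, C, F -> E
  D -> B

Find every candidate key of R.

{A, C, F}

{A, C, F} never appear on the right of any FD, so every key must include all of them.
Closure of {A, C, F} is {A, B, C, D, E, F}, the whole schema; {A, C, F} is a candidate key.
No other minimal set has full closure, so this is the only candidate key.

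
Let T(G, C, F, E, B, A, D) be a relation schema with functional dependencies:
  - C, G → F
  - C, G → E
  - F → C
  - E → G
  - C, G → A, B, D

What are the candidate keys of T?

{C, E}⁺ = {A, B, C, D, E, F, G}, which is every attribute, so {C, E} is a candidate key.
{C, G}⁺ = {A, B, C, D, E, F, G}, which is every attribute, so {C, G} is a candidate key.
{E, F}⁺ = {A, B, C, D, E, F, G}, which is every attribute, so {E, F} is a candidate key.
{F, G}⁺ = {A, B, C, D, E, F, G}, which is every attribute, so {F, G} is a candidate key.
These are minimal and exhaustive — every other superkey contains one of them.

{C, E}, {C, G}, {E, F}, {F, G}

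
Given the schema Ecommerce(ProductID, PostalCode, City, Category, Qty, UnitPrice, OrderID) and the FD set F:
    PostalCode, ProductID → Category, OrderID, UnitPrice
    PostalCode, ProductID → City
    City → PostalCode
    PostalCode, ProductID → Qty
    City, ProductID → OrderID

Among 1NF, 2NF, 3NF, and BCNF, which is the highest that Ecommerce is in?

3NF

Candidate keys: {City, ProductID}, {PostalCode, ProductID}. Prime attributes: {City, PostalCode, ProductID}.
For City → PostalCode we have {City}⁺ = {City, PostalCode}; {City} is not a superkey, so BCNF fails.
But every attribute on its right side ({PostalCode}) is prime, and the same holds for every other non-superkey FD, so 3NF still holds.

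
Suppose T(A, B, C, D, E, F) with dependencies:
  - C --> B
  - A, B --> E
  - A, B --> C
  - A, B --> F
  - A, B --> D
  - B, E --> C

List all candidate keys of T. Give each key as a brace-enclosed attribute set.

No FD produces {A}, so it must be in every candidate key.
Closure of {A, B} is {A, B, C, D, E, F}, the whole schema; {A, B} is a candidate key.
Closure of {A, C} is {A, B, C, D, E, F}, the whole schema; {A, C} is a candidate key.
No proper subset of any of these is a key, and no other minimal superkey exists.

{A, B}, {A, C}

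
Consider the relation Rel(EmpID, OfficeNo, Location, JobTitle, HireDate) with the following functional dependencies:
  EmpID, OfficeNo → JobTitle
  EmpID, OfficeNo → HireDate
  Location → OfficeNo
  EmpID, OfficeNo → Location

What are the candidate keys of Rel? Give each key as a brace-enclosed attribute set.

{EmpID, Location}, {EmpID, OfficeNo}

No FD produces {EmpID}, so it must be in every candidate key.
{EmpID, Location}⁺ = {EmpID, HireDate, JobTitle, Location, OfficeNo}, which is every attribute, so {EmpID, Location} is a candidate key.
{EmpID, OfficeNo}⁺ = {EmpID, HireDate, JobTitle, Location, OfficeNo}, which is every attribute, so {EmpID, OfficeNo} is a candidate key.
No proper subset of any of these is a key, and no other minimal superkey exists.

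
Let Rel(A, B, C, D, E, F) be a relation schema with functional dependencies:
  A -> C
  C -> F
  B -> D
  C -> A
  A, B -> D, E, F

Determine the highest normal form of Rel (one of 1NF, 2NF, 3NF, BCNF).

Candidate keys: {A, B}, {B, C}. Prime attributes: {A, B, C}.
For A -> C we have {A}⁺ = {A, C, F}; {A} is not a superkey, so BCNF fails.
C -> F has non-prime {F} on the right and a non-superkey on the left, so 3NF fails.
Since {A} ⊂ {A, B} and {A}⁺ ⊇ {F} with {F} non-prime, there is a partial dependency; 2NF fails.

1NF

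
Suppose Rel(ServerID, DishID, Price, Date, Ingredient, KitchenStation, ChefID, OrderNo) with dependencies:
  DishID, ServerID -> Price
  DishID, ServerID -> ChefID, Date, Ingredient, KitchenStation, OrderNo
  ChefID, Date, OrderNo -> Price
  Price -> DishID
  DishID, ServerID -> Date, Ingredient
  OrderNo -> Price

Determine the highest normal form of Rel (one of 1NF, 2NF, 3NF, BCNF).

Candidate keys: {DishID, ServerID}, {OrderNo, ServerID}, {Price, ServerID}. Prime attributes: {DishID, OrderNo, Price, ServerID}.
ChefID, Date, OrderNo -> Price breaks BCNF: {ChefID, Date, OrderNo}⁺ = {ChefID, Date, DishID, OrderNo, Price}, so {ChefID, Date, OrderNo} is not a superkey.
But every attribute on its right side ({Price}) is prime, and the same holds for every other non-superkey FD, so 3NF still holds.

3NF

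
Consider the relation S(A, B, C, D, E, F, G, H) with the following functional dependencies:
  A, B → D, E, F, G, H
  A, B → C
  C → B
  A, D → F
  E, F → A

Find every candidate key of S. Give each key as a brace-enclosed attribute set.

{A, B}⁺ = {A, B, C, D, E, F, G, H} — all of the relation — so {A, B} is a candidate key.
{A, C}⁺ = {A, B, C, D, E, F, G, H} — all of the relation — so {A, C} is a candidate key.
{B, E, F}⁺ = {A, B, C, D, E, F, G, H} — all of the relation — so {B, E, F} is a candidate key.
{C, E, F}⁺ = {A, B, C, D, E, F, G, H} — all of the relation — so {C, E, F} is a candidate key.
No proper subset of any of these is a key, and no other minimal superkey exists.

{A, B}, {A, C}, {B, E, F}, {C, E, F}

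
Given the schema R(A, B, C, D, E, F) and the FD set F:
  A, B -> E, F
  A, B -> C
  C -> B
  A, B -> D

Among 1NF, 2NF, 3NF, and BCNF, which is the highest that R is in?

3NF

Candidate keys: {A, B}, {A, C}. Prime attributes: {A, B, C}.
For C -> B we have {C}⁺ = {B, C}; {C} is not a superkey, so BCNF fails.
Since {B} ⊆ prime attributes and every other non-superkey FD also has a prime right side, the schema is in 3NF.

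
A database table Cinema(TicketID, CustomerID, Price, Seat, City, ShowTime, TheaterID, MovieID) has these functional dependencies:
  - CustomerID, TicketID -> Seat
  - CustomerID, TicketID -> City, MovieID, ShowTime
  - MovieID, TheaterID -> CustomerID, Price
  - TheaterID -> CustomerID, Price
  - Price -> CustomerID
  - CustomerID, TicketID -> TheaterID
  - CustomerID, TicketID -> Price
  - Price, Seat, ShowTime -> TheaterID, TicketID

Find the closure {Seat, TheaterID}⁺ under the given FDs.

{CustomerID, Price, Seat, TheaterID}

Start with {Seat, TheaterID}.
TheaterID -> CustomerID, Price applies; add {CustomerID, Price} → now {CustomerID, Price, Seat, TheaterID}.
No further FD applies.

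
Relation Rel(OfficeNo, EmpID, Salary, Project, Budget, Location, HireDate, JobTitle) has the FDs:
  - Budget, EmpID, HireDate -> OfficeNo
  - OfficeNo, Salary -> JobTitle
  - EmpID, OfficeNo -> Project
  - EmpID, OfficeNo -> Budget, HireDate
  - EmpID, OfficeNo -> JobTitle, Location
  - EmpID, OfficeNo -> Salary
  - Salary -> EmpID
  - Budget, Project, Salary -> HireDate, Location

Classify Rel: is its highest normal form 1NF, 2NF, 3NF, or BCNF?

Candidate keys: {Budget, EmpID, HireDate}, {Budget, HireDate, Salary}, {Budget, Project, Salary}, {EmpID, OfficeNo}, {OfficeNo, Salary}. Prime attributes: {Budget, EmpID, HireDate, OfficeNo, Project, Salary}.
Salary -> EmpID: {Salary}⁺ = {EmpID, Salary}, which is not all of the attributes, so the left side is not a superkey — BCNF is violated.
Since {EmpID} ⊆ prime attributes and every other non-superkey FD also has a prime right side, the schema is in 3NF.

3NF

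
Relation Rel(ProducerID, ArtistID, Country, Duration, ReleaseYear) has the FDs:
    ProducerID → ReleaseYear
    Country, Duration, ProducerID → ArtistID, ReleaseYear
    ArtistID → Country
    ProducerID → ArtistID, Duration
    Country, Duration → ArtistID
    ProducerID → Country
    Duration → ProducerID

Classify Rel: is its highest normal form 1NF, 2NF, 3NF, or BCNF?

2NF

Candidate keys: {Duration}, {ProducerID}. Prime attributes: {Duration, ProducerID}.
ArtistID → Country breaks BCNF: {ArtistID}⁺ = {ArtistID, Country}, so {ArtistID} is not a superkey.
ArtistID → Country determines the non-prime attribute {Country} from a non-superkey — 3NF is violated.
With only single-attribute keys there can be no partial dependency, so 2NF holds.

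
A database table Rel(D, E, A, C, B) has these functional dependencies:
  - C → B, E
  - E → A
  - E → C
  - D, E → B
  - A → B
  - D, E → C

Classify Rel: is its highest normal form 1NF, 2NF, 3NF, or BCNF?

1NF

Candidate keys: {C, D}, {D, E}. Prime attributes: {C, D, E}.
C → B, E breaks BCNF: {C}⁺ = {A, B, C, E}, so {C} is not a superkey.
Because {B} is non-prime and the left side of C → B, E is not a superkey, the relation is not in 3NF.
Since {C} ⊂ {C, D} and {C}⁺ ⊇ {A, B} with {A, B} non-prime, there is a partial dependency; 2NF fails.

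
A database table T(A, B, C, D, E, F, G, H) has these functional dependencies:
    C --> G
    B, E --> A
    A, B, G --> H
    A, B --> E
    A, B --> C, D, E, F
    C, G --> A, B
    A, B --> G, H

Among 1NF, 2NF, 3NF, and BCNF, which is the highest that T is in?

BCNF

Candidate keys: {A, B}, {B, E}, {C}. Prime attributes: {A, B, C, E}.
Each dependency's left side is a superkey — BCNF holds.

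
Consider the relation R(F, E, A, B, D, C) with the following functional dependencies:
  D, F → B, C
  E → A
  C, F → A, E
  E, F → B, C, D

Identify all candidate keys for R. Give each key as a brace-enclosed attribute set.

{C, F}, {D, F}, {E, F}

{F} never appears on the right of any FD, so every key must include it.
{C, F}⁺ = {A, B, C, D, E, F}, which is every attribute, so {C, F} is a candidate key.
{D, F}⁺ = {A, B, C, D, E, F}, which is every attribute, so {D, F} is a candidate key.
{E, F}⁺ = {A, B, C, D, E, F}, which is every attribute, so {E, F} is a candidate key.
No proper subset of any of these is a key, and no other minimal superkey exists.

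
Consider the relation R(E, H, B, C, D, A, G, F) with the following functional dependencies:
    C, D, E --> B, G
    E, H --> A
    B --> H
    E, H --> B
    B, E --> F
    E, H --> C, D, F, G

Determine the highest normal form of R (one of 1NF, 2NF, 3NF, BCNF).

3NF

Candidate keys: {B, E}, {C, D, E}, {E, H}. Prime attributes: {B, C, D, E, H}.
B --> H: {B}⁺ = {B, H}, which is not all of the attributes, so the left side is not a superkey — BCNF is violated.
But every attribute on its right side ({H}) is prime, and the same holds for every other non-superkey FD, so 3NF still holds.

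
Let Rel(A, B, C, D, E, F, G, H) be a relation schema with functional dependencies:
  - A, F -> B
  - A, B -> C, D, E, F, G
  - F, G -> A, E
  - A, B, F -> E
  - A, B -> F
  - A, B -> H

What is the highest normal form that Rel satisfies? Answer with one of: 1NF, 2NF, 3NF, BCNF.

Candidate keys: {A, B}, {A, F}, {F, G}. Prime attributes: {A, B, F, G}.
The left-hand side of every FD is a superkey, so BCNF is satisfied.

BCNF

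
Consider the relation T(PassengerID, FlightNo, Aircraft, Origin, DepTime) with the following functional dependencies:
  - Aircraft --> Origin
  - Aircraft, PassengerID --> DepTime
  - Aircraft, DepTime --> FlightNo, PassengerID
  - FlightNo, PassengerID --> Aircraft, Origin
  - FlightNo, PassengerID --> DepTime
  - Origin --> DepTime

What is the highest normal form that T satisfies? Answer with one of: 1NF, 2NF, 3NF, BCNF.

Candidate keys: {Aircraft}, {FlightNo, PassengerID}. Prime attributes: {Aircraft, FlightNo, PassengerID}.
Origin --> DepTime: {Origin}⁺ = {DepTime, Origin}, which is not all of the attributes, so the left side is not a superkey — BCNF is violated.
Because {DepTime} is non-prime and the left side of Origin --> DepTime is not a superkey, the relation is not in 3NF.
Checking every proper subset of each key, none determines a non-prime attribute — 2NF is satisfied.

2NF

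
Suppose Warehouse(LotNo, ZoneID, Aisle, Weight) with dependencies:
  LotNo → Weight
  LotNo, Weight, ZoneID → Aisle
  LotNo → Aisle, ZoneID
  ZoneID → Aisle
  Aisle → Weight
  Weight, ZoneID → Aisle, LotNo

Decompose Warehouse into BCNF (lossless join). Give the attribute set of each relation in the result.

Candidate keys of the original relation: {LotNo}, {ZoneID}.
Within {Aisle, LotNo, Weight, ZoneID}: {Aisle}⁺ ∩ {Aisle, LotNo, Weight, ZoneID} = {Aisle, Weight}, not the whole set, so Aisle → Weight violates BCNF; decompose into {Aisle, Weight} and {Aisle, LotNo, ZoneID}.
{Aisle, Weight} has no BCNF violation.
{Aisle, LotNo, ZoneID} has no BCNF violation.

{Aisle, LotNo, ZoneID}; {Aisle, Weight}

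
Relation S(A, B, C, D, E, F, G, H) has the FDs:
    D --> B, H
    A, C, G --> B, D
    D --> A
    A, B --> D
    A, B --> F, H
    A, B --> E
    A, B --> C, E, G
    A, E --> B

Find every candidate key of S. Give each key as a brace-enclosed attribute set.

{D} is a candidate key since {D}⁺ = {A, B, C, D, E, F, G, H} covers every attribute.
{A, B} is a candidate key since {A, B}⁺ = {A, B, C, D, E, F, G, H} covers every attribute.
{A, E} is a candidate key since {A, E}⁺ = {A, B, C, D, E, F, G, H} covers every attribute.
{A, C, G} is a candidate key since {A, C, G}⁺ = {A, B, C, D, E, F, G, H} covers every attribute.
Any other superkey properly contains one of these, so there are no further candidate keys.

{A, B}, {A, C, G}, {A, E}, {D}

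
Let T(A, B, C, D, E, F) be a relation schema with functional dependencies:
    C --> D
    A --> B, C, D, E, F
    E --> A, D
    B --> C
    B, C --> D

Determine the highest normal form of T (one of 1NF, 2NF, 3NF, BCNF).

2NF

Candidate keys: {A}, {E}. Prime attributes: {A, E}.
C --> D: {C}⁺ = {C, D}, which is not all of the attributes, so the left side is not a superkey — BCNF is violated.
C --> D determines the non-prime attribute {D} from a non-superkey — 3NF is violated.
Every candidate key is a single attribute, so no partial dependency is possible; 2NF holds.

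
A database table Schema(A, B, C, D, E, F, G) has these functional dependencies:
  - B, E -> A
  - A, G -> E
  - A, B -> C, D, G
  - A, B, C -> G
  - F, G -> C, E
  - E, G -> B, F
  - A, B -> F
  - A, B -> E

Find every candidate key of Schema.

{A, B}, {A, G}, {B, E}, {E, G}, {F, G}

{A, B} is a candidate key since {A, B}⁺ = {A, B, C, D, E, F, G} covers every attribute.
{A, G} is a candidate key since {A, G}⁺ = {A, B, C, D, E, F, G} covers every attribute.
{B, E} is a candidate key since {B, E}⁺ = {A, B, C, D, E, F, G} covers every attribute.
{E, G} is a candidate key since {E, G}⁺ = {A, B, C, D, E, F, G} covers every attribute.
{F, G} is a candidate key since {F, G}⁺ = {A, B, C, D, E, F, G} covers every attribute.
No proper subset of any of these is a key, and no other minimal superkey exists.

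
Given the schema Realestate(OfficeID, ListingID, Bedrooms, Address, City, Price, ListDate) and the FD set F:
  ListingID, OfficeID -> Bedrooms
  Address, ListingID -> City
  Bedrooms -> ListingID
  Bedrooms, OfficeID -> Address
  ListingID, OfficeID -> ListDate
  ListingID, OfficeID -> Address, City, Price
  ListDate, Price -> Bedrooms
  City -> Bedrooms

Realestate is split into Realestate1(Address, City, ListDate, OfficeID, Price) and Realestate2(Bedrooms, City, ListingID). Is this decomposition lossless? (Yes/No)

Yes

Realestate1 ∩ Realestate2 = {City}; its closure under F is {Bedrooms, City, ListingID}.
Realestate2 is contained in that closure, so Realestate1 ∩ Realestate2 -> Realestate2 holds and the join is lossless.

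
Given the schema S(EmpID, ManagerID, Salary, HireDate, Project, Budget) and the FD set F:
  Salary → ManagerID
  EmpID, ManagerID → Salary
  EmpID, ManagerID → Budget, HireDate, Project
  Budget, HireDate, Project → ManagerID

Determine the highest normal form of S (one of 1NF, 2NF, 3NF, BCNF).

3NF

Candidate keys: {Budget, EmpID, HireDate, Project}, {EmpID, ManagerID}, {EmpID, Salary}. Prime attributes: {Budget, EmpID, HireDate, ManagerID, Project, Salary}.
For Salary → ManagerID we have {Salary}⁺ = {ManagerID, Salary}; {Salary} is not a superkey, so BCNF fails.
But every attribute on its right side ({ManagerID}) is prime, and the same holds for every other non-superkey FD, so 3NF still holds.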